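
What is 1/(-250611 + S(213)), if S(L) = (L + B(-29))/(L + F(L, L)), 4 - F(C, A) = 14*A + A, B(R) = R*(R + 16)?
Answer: -1489/373160074 ≈ -3.9902e-6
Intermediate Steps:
B(R) = R*(16 + R)
F(C, A) = 4 - 15*A (F(C, A) = 4 - (14*A + A) = 4 - 15*A)
S(L) = (377 + L)/(4 - 14*L) (S(L) = (L - 29*(16 - 29))/(L + (4 - 15*L)) = (L - 29*(-13))/(4 - 14*L) = (L + 377)/(4 - 14*L) = (377 + L)/(4 - 14*L))
1/(-250611 + S(213)) = 1/(-250611 + (-377 - 1*213)/(2*(-2 + 7*213))) = 1/(-250611 + (-377 - 213)/(2*(-2 + 1491))) = 1/(-250611 + (1/2)*(-590)/1489) = 1/(-250611 + (1/2)*(1/1489)*(-590)) = 1/(-250611 - 295/1489) = 1/(-373160074/1489) = -1489/373160074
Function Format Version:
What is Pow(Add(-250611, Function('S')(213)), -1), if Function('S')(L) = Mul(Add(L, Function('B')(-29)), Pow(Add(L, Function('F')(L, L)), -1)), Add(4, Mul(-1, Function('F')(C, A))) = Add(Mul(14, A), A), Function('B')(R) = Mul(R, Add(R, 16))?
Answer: Rational(-1489, 373160074) ≈ -3.9902e-6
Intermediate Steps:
Function('B')(R) = Mul(R, Add(16, R))
Function('F')(C, A) = Add(4, Mul(-15, A)) (Function('F')(C, A) = Add(4, Mul(-1, Add(Mul(14, A), A))) = Add(4, Mul(-1, Mul(15, A))) = Add(4, Mul(-15, A)))
Function('S')(L) = Mul(Pow(Add(4, Mul(-14, L)), -1), Add(377, L)) (Function('S')(L) = Mul(Add(L, Mul(-29, Add(16, -29))), Pow(Add(L, Add(4, Mul(-15, L))), -1)) = Mul(Add(L, Mul(-29, -13)), Pow(Add(4, Mul(-14, L)), -1)) = Mul(Add(L, 377), Pow(Add(4, Mul(-14, L)), -1)) = Mul(Add(377, L), Pow(Add(4, Mul(-14, L)), -1)) = Mul(Pow(Add(4, Mul(-14, L)), -1), Add(377, L)))
Pow(Add(-250611, Function('S')(213)), -1) = Pow(Add(-250611, Mul(Rational(1, 2), Pow(Add(-2, Mul(7, 213)), -1), Add(-377, Mul(-1, 213)))), -1) = Pow(Add(-250611, Mul(Rational(1, 2), Pow(Add(-2, 1491), -1), Add(-377, -213))), -1) = Pow(Add(-250611, Mul(Rational(1, 2), Pow(1489, -1), -590)), -1) = Pow(Add(-250611, Mul(Rational(1, 2), Rational(1, 1489), -590)), -1) = Pow(Add(-250611, Rational(-295, 1489)), -1) = Pow(Rational(-373160074, 1489), -1) = Rational(-1489, 373160074)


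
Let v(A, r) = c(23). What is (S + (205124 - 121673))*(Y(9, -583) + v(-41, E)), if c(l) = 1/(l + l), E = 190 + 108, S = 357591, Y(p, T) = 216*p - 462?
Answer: 15033578133/23 ≈ 6.5363e+8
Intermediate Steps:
Y(p, T) = -462 + 216*p
E = 298
c(l) = 1/(2*l)
v(A, r) = 1/46 (v(A, r) = (½)/23 = (½)*(1/23) = 1/46)
(S + (205124 - 121673))*(Y(9, -583) + v(-41, E)) = (357591 + (205124 - 121673))*((-462 + 216*9) + 1/46) = (357591 + 83451)*((-462 + 1944) + 1/46) = 441042*(1482 + 1/46) = 441042*(68173/46) = 15033578133/23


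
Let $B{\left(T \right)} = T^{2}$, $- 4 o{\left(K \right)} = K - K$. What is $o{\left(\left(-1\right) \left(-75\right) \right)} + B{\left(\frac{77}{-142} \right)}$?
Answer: $\frac{5929}{20164} \approx 0.29404$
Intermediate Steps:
$o{\left(K \right)} = 0$ ($o{\left(K \right)} = - \frac{K - K}{4} = \left(- \frac{1}{4}\right) 0 = 0$)
$o{\left(\left(-1\right) \left(-75\right) \right)} + B{\left(\frac{77}{-142} \right)} = 0 + \left(\frac{77}{-142}\right)^{2} = 0 + \left(77 \left(- \frac{1}{142}\right)\right)^{2} = 0 + \left(- \frac{77}{142}\right)^{2} = 0 + \frac{5929}{20164} = \frac{5929}{20164}$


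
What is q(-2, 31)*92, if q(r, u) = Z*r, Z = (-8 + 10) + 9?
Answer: -2024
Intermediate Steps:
Z = 11 (Z = 2 + 9 = 11)
q(r, u) = 11*r
q(-2, 31)*92 = (11*(-2))*92 = -22*92 = -2024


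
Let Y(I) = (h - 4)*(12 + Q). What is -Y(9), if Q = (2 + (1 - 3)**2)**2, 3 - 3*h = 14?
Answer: 368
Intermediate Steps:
h = -11/3 (h = 1 - 1/3*14 = 1 - 14/3 = -11/3 ≈ -3.6667)
Q = 36 (Q = (2 + (-2)**2)**2 = (2 + 4)**2 = 6**2 = 36)
Y(I) = -368 (Y(I) = (-11/3 - 4)*(12 + 36) = -23/3*48 = -368)
-Y(9) = -1*(-368) = 368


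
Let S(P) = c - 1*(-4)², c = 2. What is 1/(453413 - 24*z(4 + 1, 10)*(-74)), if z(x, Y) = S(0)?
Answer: 1/428549 ≈ 2.3335e-6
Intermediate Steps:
S(P) = -14 (S(P) = 2 - 1*(-4)² = 2 - 1*16 = 2 - 16 = -14)
z(x, Y) = -14
1/(453413 - 24*z(4 + 1, 10)*(-74)) = 1/(453413 - 24*(-14)*(-74)) = 1/(453413 + 336*(-74)) = 1/(453413 - 24864) = 1/428549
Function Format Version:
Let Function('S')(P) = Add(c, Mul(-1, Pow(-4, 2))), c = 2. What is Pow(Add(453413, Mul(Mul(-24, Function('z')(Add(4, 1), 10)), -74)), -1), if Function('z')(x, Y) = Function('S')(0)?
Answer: Rational(1, 428549) ≈ 2.3335e-6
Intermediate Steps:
Function('S')(P) = -14 (Function('S')(P) = Add(2, Mul(-1, Pow(-4, 2))) = Add(2, Mul(-1, 16)) = Add(2, -16) = -14)
Function('z')(x, Y) = -14
Pow(Add(453413, Mul(Mul(-24, Function('z')(Add(4, 1), 10)), -74)), -1) = Pow(Add(453413, Mul(Mul(-24, -14), -74)), -1) = Pow(Add(453413, Mul(336, -74)), -1) = Pow(Add(453413, -24864), -1) = Pow(428549, -1) = Rational(1, 428549)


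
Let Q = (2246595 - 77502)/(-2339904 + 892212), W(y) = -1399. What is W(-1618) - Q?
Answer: -674384005/482564 ≈ -1397.5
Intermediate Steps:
Q = -723031/482564 (Q = 2169093/(-1447692) = 2169093*(-1/1447692) = -723031/482564 ≈ -1.4983)
W(-1618) - Q = -1399 - 1*(-723031/482564) = -1399 + 723031/482564 = -674384005/482564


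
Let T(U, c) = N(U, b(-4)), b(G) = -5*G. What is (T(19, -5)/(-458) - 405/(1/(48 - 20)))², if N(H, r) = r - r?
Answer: 128595600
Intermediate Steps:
N(H, r) = 0
T(U, c) = 0
(T(19, -5)/(-458) - 405/(1/(48 - 20)))² = (0/(-458) - 405/(1/(48 - 20)))² = (0*(-1/458) - 405/(1/28))² = (0 - 405/1/28)² = (0 - 405*28)² = (0 - 11340)² = (-11340)² = 128595600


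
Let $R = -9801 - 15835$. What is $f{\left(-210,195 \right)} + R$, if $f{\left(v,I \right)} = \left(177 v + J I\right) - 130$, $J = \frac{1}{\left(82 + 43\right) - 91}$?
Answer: $- \frac{2139629}{34} \approx -62930.0$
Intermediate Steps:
$R = -25636$ ($R = -9801 - 15835 = -25636$)
$J = \frac{1}{34}$ ($J = \frac{1}{125 - 91} = \frac{1}{34} \approx 0.029412$)
$f{\left(v,I \right)} = -130 + 177 v + \frac{I}{34}$ ($f{\left(v,I \right)} = \left(177 v + \frac{I}{34}\right) - 130 = -130 + 177 v + \frac{I}{34}$)
$f{\left(-210,195 \right)} + R = \left(-130 + 177 \left(-210\right) + \frac{1}{34} \cdot 195\right) - 25636 = \left(-130 - 37170 + \frac{195}{34}\right) - 25636 = - \frac{1268005}{34} - 25636 = - \frac{2139629}{34}$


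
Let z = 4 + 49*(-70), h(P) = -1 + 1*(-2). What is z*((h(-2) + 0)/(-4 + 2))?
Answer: -5139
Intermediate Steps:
h(P) = -3 (h(P) = -1 - 2 = -3)
z = -3426 (z = 4 - 3430 = -3426)
z*((h(-2) + 0)/(-4 + 2)) = -3426*(-3 + 0)/(-4 + 2) = -(-10278)/(-2) = -(-10278)*(-1)/2 = -3426*3/2 = -5139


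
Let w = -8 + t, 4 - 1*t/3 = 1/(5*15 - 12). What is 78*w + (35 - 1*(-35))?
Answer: 2648/7 ≈ 378.29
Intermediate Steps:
t = 251/21 (t = 12 - 3/(5*15 - 12) = 12 - 3/(75 - 12) = 12 - 3/63 = 12 - 3*1/63 = 12 - 1/21 = 251/21 ≈ 11.952)
w = 83/21 (w = -8 + 251/21 = 83/21 ≈ 3.9524)
78*w + (35 - 1*(-35)) = 78*(83/21) + (35 - 1*(-35)) = 2158/7 + (35 + 35) = 2158/7 + 70 = 2648/7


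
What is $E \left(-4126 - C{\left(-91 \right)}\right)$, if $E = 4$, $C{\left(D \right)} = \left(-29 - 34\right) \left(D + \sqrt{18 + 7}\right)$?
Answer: $-38176$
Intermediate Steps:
$C{\left(D \right)} = -315 - 63 D$ ($C{\left(D \right)} = - 63 \left(D + \sqrt{25}\right) = - 63 \left(D + 5\right) = - 63 \left(5 + D\right) = -315 - 63 D$)
$E \left(-4126 - C{\left(-91 \right)}\right) = 4 \left(-4126 - \left(-315 - -5733\right)\right) = 4 \left(-4126 - \left(-315 + 5733\right)\right) = 4 \left(-4126 - 5418\right) = 4 \left(-9544\right) = -38176$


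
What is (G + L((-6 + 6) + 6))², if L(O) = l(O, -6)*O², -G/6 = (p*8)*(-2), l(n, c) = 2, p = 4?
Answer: 207936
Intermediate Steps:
G = 384 (G = -6*4*8*(-2) = -192*(-2) = -6*(-64) = 384)
L(O) = 2*O²
(G + L((-6 + 6) + 6))² = (384 + 2*((-6 + 6) + 6)²)² = (384 + 2*(0 + 6)²)² = (384 + 2*6²)² = (384 + 2*36)² = (384 + 72)² = 456² = 207936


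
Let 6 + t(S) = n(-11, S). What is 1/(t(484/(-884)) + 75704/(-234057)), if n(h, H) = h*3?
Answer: -234057/9203927 ≈ -0.025430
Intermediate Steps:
n(h, H) = 3*h
t(S) = -39 (t(S) = -6 + 3*(-11) = -6 - 33 = -39)
1/(t(484/(-884)) + 75704/(-234057)) = 1/(-39 + 75704/(-234057)) = 1/(-39 + 75704*(-1/234057)) = 1/(-39 - 75704/234057) = 1/(-9203927/234057) = -234057/9203927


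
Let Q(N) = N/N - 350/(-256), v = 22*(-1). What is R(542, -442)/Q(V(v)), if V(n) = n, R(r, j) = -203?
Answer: -25984/303 ≈ -85.756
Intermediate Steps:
v = -22
Q(N) = 303/128 (Q(N) = 1 - 350*(-1/256) = 1 + 175/128 = 303/128)
R(542, -442)/Q(V(v)) = -203/303/128 = -203*128/303 = -25984/303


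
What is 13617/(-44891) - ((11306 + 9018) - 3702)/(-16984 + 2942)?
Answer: 39640592/45025673 ≈ 0.88040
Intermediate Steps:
13617/(-44891) - ((11306 + 9018) - 3702)/(-16984 + 2942) = 13617*(-1/44891) - (20324 - 3702)/(-14042) = -13617/44891 - 16622*(-1)/14042 = -13617/44891 - 1*(-8311/7021) = -13617/44891 + 8311/7021 = 39640592/45025673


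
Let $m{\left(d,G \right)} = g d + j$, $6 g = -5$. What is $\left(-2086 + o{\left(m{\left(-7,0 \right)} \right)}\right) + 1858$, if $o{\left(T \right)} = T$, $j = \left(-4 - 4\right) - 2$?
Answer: $- \frac{1393}{6} \approx -232.17$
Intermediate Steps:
$g = - \frac{5}{6}$ ($g = \frac{1}{6} \left(-5\right) = - \frac{5}{6} \approx -0.83333$)
$j = -10$ ($j = -8 - 2 = -10$)
$m{\left(d,G \right)} = -10 - \frac{5 d}{6}$ ($m{\left(d,G \right)} = - \frac{5 d}{6} - 10 = -10 - \frac{5 d}{6}$)
$\left(-2086 + o{\left(m{\left(-7,0 \right)} \right)}\right) + 1858 = \left(-2086 - \frac{25}{6}\right) + 1858 = - \frac{12541}{6} + 1858 = - \frac{1393}{6}$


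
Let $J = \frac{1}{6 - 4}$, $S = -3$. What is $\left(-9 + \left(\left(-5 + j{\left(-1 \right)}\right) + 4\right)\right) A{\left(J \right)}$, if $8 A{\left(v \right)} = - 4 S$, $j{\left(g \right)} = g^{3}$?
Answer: $- \frac{33}{2} \approx -16.5$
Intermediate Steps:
$J = \frac{1}{2} \approx 0.5$
$A{\left(v \right)} = \frac{3}{2}$ ($A{\left(v \right)} = \frac{\left(-4\right) \left(-3\right)}{8} = \frac{1}{8} \cdot 12 = \frac{3}{2}$)
$\left(-9 + \left(\left(-5 + j{\left(-1 \right)}\right) + 4\right)\right) A{\left(J \right)} = \left(-9 + \left(\left(-5 + \left(-1\right)^{3}\right) + 4\right)\right) \frac{3}{2} = \left(-9 + \left(\left(-5 - 1\right) + 4\right)\right) \frac{3}{2} = \left(-9 + \left(-6 + 4\right)\right) \frac{3}{2} = \left(-9 - 2\right) \frac{3}{2} = \left(-11\right) \frac{3}{2} = - \frac{33}{2}$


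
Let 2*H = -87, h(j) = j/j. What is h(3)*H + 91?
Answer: 95/2 ≈ 47.500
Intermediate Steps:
h(j) = 1
H = -87/2 (H = (½)*(-87) = -87/2 ≈ -43.500)
h(3)*H + 91 = 1*(-87/2) + 91 = -87/2 + 91 = 95/2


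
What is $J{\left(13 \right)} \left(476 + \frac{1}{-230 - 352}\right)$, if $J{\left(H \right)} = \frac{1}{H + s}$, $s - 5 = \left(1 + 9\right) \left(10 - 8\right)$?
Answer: $\frac{277031}{22116} \approx 12.526$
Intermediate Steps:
$s = 25$ ($s = 5 + \left(1 + 9\right) \left(10 - 8\right) = 5 + 10 \cdot 2 = 5 + 20 = 25$)
$J{\left(H \right)} = \frac{1}{25 + H}$ ($J{\left(H \right)} = \frac{1}{H + 25} = \frac{1}{25 + H}$)
$J{\left(13 \right)} \left(476 + \frac{1}{-230 - 352}\right) = \frac{476 + \frac{1}{-230 - 352}}{25 + 13} = \frac{476 + \frac{1}{-582}}{38} = \frac{476 - \frac{1}{582}}{38} = \frac{1}{38} \cdot \frac{277031}{582} = \frac{277031}{22116}$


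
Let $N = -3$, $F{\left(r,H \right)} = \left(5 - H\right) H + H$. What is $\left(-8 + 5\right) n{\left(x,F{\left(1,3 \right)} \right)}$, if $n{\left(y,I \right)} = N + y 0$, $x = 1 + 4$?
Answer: $9$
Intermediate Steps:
$F{\left(r,H \right)} = H + H \left(5 - H\right)$ ($F{\left(r,H \right)} = H \left(5 - H\right) + H = H + H \left(5 - H\right)$)
$x = 5$
$n{\left(y,I \right)} = -3$ ($n{\left(y,I \right)} = -3 + y 0 = -3 + 0 = -3$)
$\left(-8 + 5\right) n{\left(x,F{\left(1,3 \right)} \right)} = \left(-8 + 5\right) \left(-3\right) = \left(-3\right) \left(-3\right) = 9$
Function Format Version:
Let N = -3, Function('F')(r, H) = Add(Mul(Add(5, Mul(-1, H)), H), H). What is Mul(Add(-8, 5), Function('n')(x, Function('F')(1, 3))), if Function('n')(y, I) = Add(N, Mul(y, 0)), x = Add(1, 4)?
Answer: 9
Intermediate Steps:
Function('F')(r, H) = Add(H, Mul(H, Add(5, Mul(-1, H)))) (Function('F')(r, H) = Add(Mul(H, Add(5, Mul(-1, H))), H) = Add(H, Mul(H, Add(5, Mul(-1, H)))))
x = 5
Function('n')(y, I) = -3 (Function('n')(y, I) = Add(-3, Mul(y, 0)) = Add(-3, 0) = -3)
Mul(Add(-8, 5), Function('n')(x, Function('F')(1, 3))) = Mul(Add(-8, 5), -3) = Mul(-3, -3) = 9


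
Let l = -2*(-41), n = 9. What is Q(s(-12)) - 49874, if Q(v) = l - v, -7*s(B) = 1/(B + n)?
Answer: -1045633/21 ≈ -49792.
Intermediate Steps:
l = 82
s(B) = -1/(7*(9 + B)) (s(B) = -1/(7*(B + 9)) = -1/(7*(9 + B)))
Q(v) = 82 - v
Q(s(-12)) - 49874 = (82 - (-1)/(63 + 7*(-12))) - 49874 = (82 - (-1)/(63 - 84)) - 49874 = (82 - (-1)/(-21)) - 49874 = (82 - (-1)*(-1)/21) - 49874 = (82 - 1*1/21) - 49874 = (82 - 1/21) - 49874 = 1721/21 - 49874 = -1045633/21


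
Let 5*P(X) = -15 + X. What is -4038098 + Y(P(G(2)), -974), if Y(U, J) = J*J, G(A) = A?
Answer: -3089422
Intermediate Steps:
P(X) = -3 + X/5 (P(X) = (-15 + X)/5 = -3 + X/5)
Y(U, J) = J²
-4038098 + Y(P(G(2)), -974) = -4038098 + (-974)² = -4038098 + 948676 = -3089422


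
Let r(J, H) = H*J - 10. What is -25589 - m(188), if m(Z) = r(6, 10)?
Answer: -25639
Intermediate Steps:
r(J, H) = -10 + H*J
m(Z) = 50 (m(Z) = -10 + 10*6 = -10 + 60 = 50)
-25589 - m(188) = -25589 - 1*50 = -25589 - 50 = -25639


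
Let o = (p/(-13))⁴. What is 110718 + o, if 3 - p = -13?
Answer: 3162282334/28561 ≈ 1.1072e+5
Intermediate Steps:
p = 16 (p = 3 - 1*(-13) = 3 + 13 = 16)
o = 65536/28561 (o = (16/(-13))⁴ = (16*(-1/13))⁴ = (-16/13)⁴ = 65536/28561 ≈ 2.2946)
110718 + o = 110718 + 65536/28561 = 3162282334/28561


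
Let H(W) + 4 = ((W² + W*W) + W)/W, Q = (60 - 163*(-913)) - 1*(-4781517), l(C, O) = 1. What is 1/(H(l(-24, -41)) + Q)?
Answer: 1/4930395 ≈ 2.0282e-7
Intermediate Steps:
Q = 4930396 (Q = (60 + 148819) + 4781517 = 148879 + 4781517 = 4930396)
H(W) = -4 + (W + 2*W²)/W (H(W) = -4 + ((W² + W*W) + W)/W = -4 + ((W² + W²) + W)/W = -4 + (2*W² + W)/W = -4 + (W + 2*W²)/W)
1/(H(l(-24, -41)) + Q) = 1/((-3 + 2*1) + 4930396) = 1/((-3 + 2) + 4930396) = 1/(-1 + 4930396) = 1/4930395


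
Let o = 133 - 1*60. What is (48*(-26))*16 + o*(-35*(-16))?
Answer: 20912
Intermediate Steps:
o = 73 (o = 133 - 60 = 73)
(48*(-26))*16 + o*(-35*(-16)) = (48*(-26))*16 + 73*(-35*(-16)) = -1248*16 + 73*560 = -19968 + 40880 = 20912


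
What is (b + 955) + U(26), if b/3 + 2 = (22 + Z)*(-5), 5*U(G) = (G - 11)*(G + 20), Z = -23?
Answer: 1102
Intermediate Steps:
U(G) = (-11 + G)*(20 + G)/5 (U(G) = ((G - 11)*(G + 20))/5 = ((-11 + G)*(20 + G))/5 = (-11 + G)*(20 + G)/5)
b = 9 (b = -6 + 3*((22 - 23)*(-5)) = -6 + 3*(-1*(-5)) = -6 + 3*5 = -6 + 15 = 9)
(b + 955) + U(26) = (9 + 955) + (-44 + (⅕)*26² + (9/5)*26) = 964 + (-44 + (⅕)*676 + 234/5) = 964 + (-44 + 676/5 + 234/5) = 964 + 138 = 1102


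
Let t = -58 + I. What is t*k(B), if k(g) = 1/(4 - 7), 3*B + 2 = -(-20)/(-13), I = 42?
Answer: 16/3 ≈ 5.3333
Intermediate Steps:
t = -16 (t = -58 + 42 = -16)
B = -46/39 (B = -2/3 + (-(-20)/(-13))/3 = -2/3 + (-(-20)*(-1)/13)/3 = -2/3 + (-1*20/13)/3 = -2/3 + (1/3)*(-20/13) = -2/3 - 20/39 = -46/39 ≈ -1.1795)
k(g) = -1/3 (k(g) = 1/(-3) = -1/3)
t*k(B) = -16*(-1/3) = 16/3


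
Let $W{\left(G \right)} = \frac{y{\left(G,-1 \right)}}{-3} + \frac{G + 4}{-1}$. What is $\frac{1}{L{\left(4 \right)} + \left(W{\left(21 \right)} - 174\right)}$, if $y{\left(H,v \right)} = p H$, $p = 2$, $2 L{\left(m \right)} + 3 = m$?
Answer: $- \frac{2}{425} \approx -0.0047059$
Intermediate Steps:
$L{\left(m \right)} = - \frac{3}{2} + \frac{m}{2}$
$y{\left(H,v \right)} = 2 H$
$W{\left(G \right)} = -4 - \frac{5 G}{3}$ ($W{\left(G \right)} = \frac{2 G}{-3} + \frac{G + 4}{-1} = 2 G \left(- \frac{1}{3}\right) + \left(4 + G\right) \left(-1\right) = - \frac{2 G}{3} - \left(4 + G\right) = -4 - \frac{5 G}{3}$)
$\frac{1}{L{\left(4 \right)} + \left(W{\left(21 \right)} - 174\right)} = \frac{1}{\left(- \frac{3}{2} + \frac{1}{2} \cdot 4\right) - 213} = \frac{1}{\left(- \frac{3}{2} + 2\right) - 213} = \frac{1}{\frac{1}{2} - 213} = \frac{1}{- \frac{425}{2}} = - \frac{2}{425}$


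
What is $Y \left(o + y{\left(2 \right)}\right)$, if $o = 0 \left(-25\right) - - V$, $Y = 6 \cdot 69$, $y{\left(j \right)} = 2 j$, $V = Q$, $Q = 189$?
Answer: $79902$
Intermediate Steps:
$V = 189$
$Y = 414$
$o = 189$ ($o = 0 \left(-25\right) - \left(-1\right) 189 = 0 - -189 = 0 + 189 = 189$)
$Y \left(o + y{\left(2 \right)}\right) = 414 \left(189 + 2 \cdot 2\right) = 414 \left(189 + 4\right) = 414 \cdot 193 = 79902$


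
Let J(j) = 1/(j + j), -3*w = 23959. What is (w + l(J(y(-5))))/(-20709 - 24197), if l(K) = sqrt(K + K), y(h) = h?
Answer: 23959/134718 - I*sqrt(5)/224530 ≈ 0.17785 - 9.9589e-6*I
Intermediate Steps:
w = -23959/3 (w = -1/3*23959 = -23959/3 ≈ -7986.3)
J(j) = 1/(2*j)
l(K) = sqrt(2)*sqrt(K) (l(K) = sqrt(2*K) = sqrt(2)*sqrt(K))
(w + l(J(y(-5))))/(-20709 - 24197) = (-23959/3 + sqrt(2)*sqrt((1/2)/(-5)))/(-20709 - 24197) = (-23959/3 + sqrt(2)*sqrt((1/2)*(-1/5)))/(-44906) = (-23959/3 + sqrt(2)*sqrt(-1/10))*(-1/44906) = (-23959/3 + sqrt(2)*(I*sqrt(10)/10))*(-1/44906) = (-23959/3 + I*sqrt(5)/5)*(-1/44906) = 23959/134718 - I*sqrt(5)/224530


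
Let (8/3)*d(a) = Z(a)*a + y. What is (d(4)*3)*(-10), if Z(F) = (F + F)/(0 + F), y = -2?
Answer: -135/2 ≈ -67.500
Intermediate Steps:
Z(F) = 2 (Z(F) = (2*F)/F = 2)
d(a) = -¾ + 3*a/4 (d(a) = 3*(2*a - 2)/8 = 3*(-2 + 2*a)/8 = -¾ + 3*a/4)
(d(4)*3)*(-10) = ((-¾ + (¾)*4)*3)*(-10) = ((-¾ + 3)*3)*(-10) = ((9/4)*3)*(-10) = (27/4)*(-10) = -135/2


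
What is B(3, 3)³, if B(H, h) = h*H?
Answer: 729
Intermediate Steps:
B(H, h) = H*h
B(3, 3)³ = (3*3)³ = 9³ = 729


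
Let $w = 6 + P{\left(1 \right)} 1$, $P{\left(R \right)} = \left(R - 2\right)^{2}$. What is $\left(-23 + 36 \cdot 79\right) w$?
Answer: $19747$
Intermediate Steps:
$P{\left(R \right)} = \left(-2 + R\right)^{2}$
$w = 7$ ($w = 6 + \left(-2 + 1\right)^{2} \cdot 1 = 6 + \left(-1\right)^{2} \cdot 1 = 6 + 1 \cdot 1 = 6 + 1 = 7$)
$\left(-23 + 36 \cdot 79\right) w = \left(-23 + 36 \cdot 79\right) 7 = \left(-23 + 2844\right) 7 = 2821 \cdot 7 = 19747$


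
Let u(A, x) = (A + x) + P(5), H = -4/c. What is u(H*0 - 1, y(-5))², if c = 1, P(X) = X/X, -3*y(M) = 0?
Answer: 0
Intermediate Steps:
y(M) = 0 (y(M) = -⅓*0 = 0)
P(X) = 1
H = -4 (H = -4/1 = -4*1 = -4)
u(A, x) = 1 + A + x (u(A, x) = (A + x) + 1 = 1 + A + x)
u(H*0 - 1, y(-5))² = (1 + (-4*0 - 1) + 0)² = (1 + (0 - 1) + 0)² = (1 - 1 + 0)² = 0² = 0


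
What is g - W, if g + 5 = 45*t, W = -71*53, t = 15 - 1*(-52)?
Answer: 6773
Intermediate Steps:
t = 67 (t = 15 + 52 = 67)
W = -3763
g = 3010 (g = -5 + 45*67 = -5 + 3015 = 3010)
g - W = 3010 - 1*(-3763) = 3010 + 3763 = 6773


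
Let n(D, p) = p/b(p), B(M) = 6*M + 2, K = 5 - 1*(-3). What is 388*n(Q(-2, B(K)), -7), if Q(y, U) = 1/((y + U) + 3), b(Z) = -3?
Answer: 2716/3 ≈ 905.33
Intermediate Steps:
K = 8 (K = 5 + 3 = 8)
B(M) = 2 + 6*M
Q(y, U) = 1/(3 + U + y) (Q(y, U) = 1/((U + y) + 3) = 1/(3 + U + y))
n(D, p) = -p/3 (n(D, p) = p/(-3) = p*(-⅓) = -p/3)
388*n(Q(-2, B(K)), -7) = 388*(-⅓*(-7)) = 388*(7/3) = 2716/3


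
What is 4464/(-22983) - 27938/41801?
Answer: -276232906/320237461 ≈ -0.86259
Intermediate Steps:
4464/(-22983) - 27938/41801 = 4464*(-1/22983) - 27938*1/41801 = -1488/7661 - 27938/41801 = -276232906/320237461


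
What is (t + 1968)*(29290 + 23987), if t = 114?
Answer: 110922714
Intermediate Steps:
(t + 1968)*(29290 + 23987) = (114 + 1968)*(29290 + 23987) = 2082*53277 = 110922714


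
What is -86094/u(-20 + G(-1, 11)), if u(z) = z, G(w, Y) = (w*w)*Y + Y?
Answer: -43047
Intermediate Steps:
G(w, Y) = Y + Y*w² (G(w, Y) = w²*Y + Y = Y*w² + Y = Y + Y*w²)
-86094/u(-20 + G(-1, 11)) = -86094/(-20 + 11*(1 + (-1)²)) = -86094/(-20 + 11*(1 + 1)) = -86094/(-20 + 11*2) = -86094/(-20 + 22) = -86094/2 = -86094*½ = -43047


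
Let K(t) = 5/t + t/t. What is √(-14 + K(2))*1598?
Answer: 799*I*√42 ≈ 5178.1*I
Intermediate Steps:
K(t) = 1 + 5/t (K(t) = 5/t + 1 = 1 + 5/t)
√(-14 + K(2))*1598 = √(-14 + (5 + 2)/2)*1598 = √(-14 + (½)*7)*1598 = √(-14 + 7/2)*1598 = √(-21/2)*1598 = (I*√42/2)*1598 = 799*I*√42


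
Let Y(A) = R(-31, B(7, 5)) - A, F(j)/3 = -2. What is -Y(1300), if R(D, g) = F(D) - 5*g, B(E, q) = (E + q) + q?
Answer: 1391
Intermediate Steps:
F(j) = -6 (F(j) = 3*(-2) = -6)
B(E, q) = E + 2*q
R(D, g) = -6 - 5*g
Y(A) = -91 - A (Y(A) = (-6 - 5*(7 + 2*5)) - A = (-6 - 5*(7 + 10)) - A = (-6 - 5*17) - A = (-6 - 85) - A = -91 - A)
-Y(1300) = -(-91 - 1*1300) = -(-91 - 1300) = -1*(-1391) = 1391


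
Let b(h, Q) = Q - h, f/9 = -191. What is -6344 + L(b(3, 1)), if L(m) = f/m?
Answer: -10969/2 ≈ -5484.5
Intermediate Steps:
f = -1719 (f = 9*(-191) = -1719)
L(m) = -1719/m
-6344 + L(b(3, 1)) = -6344 - 1719/(1 - 1*3) = -6344 - 1719/(1 - 3) = -6344 - 1719/(-2) = -6344 - 1719*(-1/2) = -6344 + 1719/2 = -10969/2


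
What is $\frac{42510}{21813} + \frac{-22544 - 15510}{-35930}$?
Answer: $\frac{392909367}{130623515} \approx 3.008$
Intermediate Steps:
$\frac{42510}{21813} + \frac{-22544 - 15510}{-35930} = 42510 \cdot \frac{1}{21813} - - \frac{19027}{17965} = \frac{14170}{7271} + \frac{19027}{17965} = \frac{392909367}{130623515}$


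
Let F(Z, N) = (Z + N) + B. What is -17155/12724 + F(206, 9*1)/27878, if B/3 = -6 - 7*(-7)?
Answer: -236935017/177359836 ≈ -1.3359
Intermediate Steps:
B = 129 (B = 3*(-6 - 7*(-7)) = 3*(-6 + 49) = 3*43 = 129)
F(Z, N) = 129 + N + Z (F(Z, N) = (Z + N) + 129 = (N + Z) + 129 = 129 + N + Z)
-17155/12724 + F(206, 9*1)/27878 = -17155/12724 + (129 + 9*1 + 206)/27878 = -17155*1/12724 + (129 + 9 + 206)*(1/27878) = -17155/12724 + 344*(1/27878) = -17155/12724 + 172/13939 = -236935017/177359836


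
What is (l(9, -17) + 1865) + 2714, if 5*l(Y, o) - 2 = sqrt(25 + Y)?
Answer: 22897/5 + sqrt(34)/5 ≈ 4580.6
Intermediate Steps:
l(Y, o) = 2/5 + sqrt(25 + Y)/5
(l(9, -17) + 1865) + 2714 = ((2/5 + sqrt(25 + 9)/5) + 1865) + 2714 = ((2/5 + sqrt(34)/5) + 1865) + 2714 = (9327/5 + sqrt(34)/5) + 2714 = 22897/5 + sqrt(34)/5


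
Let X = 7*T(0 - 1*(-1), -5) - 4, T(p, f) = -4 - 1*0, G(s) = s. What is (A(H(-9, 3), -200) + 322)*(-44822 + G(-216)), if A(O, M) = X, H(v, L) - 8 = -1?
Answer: -13061020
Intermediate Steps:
H(v, L) = 7 (H(v, L) = 8 - 1 = 7)
T(p, f) = -4 (T(p, f) = -4 + 0 = -4)
X = -32 (X = 7*(-4) - 4 = -28 - 4 = -32)
A(O, M) = -32
(A(H(-9, 3), -200) + 322)*(-44822 + G(-216)) = (-32 + 322)*(-44822 - 216) = 290*(-45038) = -13061020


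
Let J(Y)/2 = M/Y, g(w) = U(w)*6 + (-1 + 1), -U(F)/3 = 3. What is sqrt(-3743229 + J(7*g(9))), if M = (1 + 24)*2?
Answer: I*sqrt(14856876951)/63 ≈ 1934.7*I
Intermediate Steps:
U(F) = -9 (U(F) = -3*3 = -9)
g(w) = -54 (g(w) = -9*6 + (-1 + 1) = -54 + 0 = -54)
M = 50 (M = 25*2 = 50)
J(Y) = 100/Y (J(Y) = 2*(50/Y) = 100/Y)
sqrt(-3743229 + J(7*g(9))) = sqrt(-3743229 + 100/((7*(-54)))) = sqrt(-3743229 + 100/(-378)) = sqrt(-3743229 + 100*(-1/378)) = sqrt(-3743229 - 50/189) = sqrt(-707470331/189) = I*sqrt(14856876951)/63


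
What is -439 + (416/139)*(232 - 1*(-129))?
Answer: 89155/139 ≈ 641.40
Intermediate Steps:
-439 + (416/139)*(232 - 1*(-129)) = -439 + (416*(1/139))*(232 + 129) = -439 + (416/139)*361 = -439 + 150176/139 = 89155/139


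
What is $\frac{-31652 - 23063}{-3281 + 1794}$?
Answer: $\frac{54715}{1487} \approx 36.796$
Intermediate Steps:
$\frac{-31652 - 23063}{-3281 + 1794} = - \frac{54715}{-1487} = \left(-54715\right) \left(- \frac{1}{1487}\right) = \frac{54715}{1487}$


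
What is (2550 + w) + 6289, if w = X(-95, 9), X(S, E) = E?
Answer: 8848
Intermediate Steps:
w = 9
(2550 + w) + 6289 = (2550 + 9) + 6289 = 2559 + 6289 = 8848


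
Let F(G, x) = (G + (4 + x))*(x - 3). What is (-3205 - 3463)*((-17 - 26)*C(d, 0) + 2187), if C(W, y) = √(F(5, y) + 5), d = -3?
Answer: -14582916 + 286724*I*√22 ≈ -1.4583e+7 + 1.3449e+6*I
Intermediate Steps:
F(G, x) = (-3 + x)*(4 + G + x) (F(G, x) = (4 + G + x)*(-3 + x) = (-3 + x)*(4 + G + x))
C(W, y) = √(-22 + y² + 6*y) (C(W, y) = √((-12 + y + y² - 3*5 + 5*y) + 5) = √((-12 + y + y² - 15 + 5*y) + 5) = √((-27 + y² + 6*y) + 5) = √(-22 + y² + 6*y))
(-3205 - 3463)*((-17 - 26)*C(d, 0) + 2187) = (-3205 - 3463)*((-17 - 26)*√(-22 + 0² + 6*0) + 2187) = -6668*(-43*√(-22 + 0 + 0) + 2187) = -6668*(-43*I*√22 + 2187) = -6668*(2187 - 43*I*√22) = -14582916 + 286724*I*√22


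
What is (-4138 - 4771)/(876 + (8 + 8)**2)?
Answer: -8909/1132 ≈ -7.8701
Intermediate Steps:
(-4138 - 4771)/(876 + (8 + 8)**2) = -8909/(876 + 16**2) = -8909/(876 + 256) = -8909/1132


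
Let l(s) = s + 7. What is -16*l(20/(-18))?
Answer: -848/9 ≈ -94.222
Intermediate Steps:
l(s) = 7 + s
-16*l(20/(-18)) = -16*(7 + 20/(-18)) = -16*(7 + 20*(-1/18)) = -16*(7 - 10/9) = -16*53/9 = -848/9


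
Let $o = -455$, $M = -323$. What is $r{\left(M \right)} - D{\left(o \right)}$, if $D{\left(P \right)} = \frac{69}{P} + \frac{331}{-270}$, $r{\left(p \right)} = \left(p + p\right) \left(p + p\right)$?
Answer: $\frac{10253487967}{24570} \approx 4.1732 \cdot 10^{5}$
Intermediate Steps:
$r{\left(p \right)} = 4 p^{2}$ ($r{\left(p \right)} = 2 p 2 p = 4 p^{2}$)
$D{\left(P \right)} = - \frac{331}{270} + \frac{69}{P}$ ($D{\left(P \right)} = \frac{69}{P} + 331 \left(- \frac{1}{270}\right) = \frac{69}{P} - \frac{331}{270} = - \frac{331}{270} + \frac{69}{P}$)
$r{\left(M \right)} - D{\left(o \right)} = 4 \left(-323\right)^{2} - \left(- \frac{331}{270} + \frac{69}{-455}\right) = 4 \cdot 104329 - \left(- \frac{331}{270} + 69 \left(- \frac{1}{455}\right)\right) = 417316 - \left(- \frac{331}{270} - \frac{69}{455}\right) = 417316 - - \frac{33847}{24570} = 417316 + \frac{33847}{24570} = \frac{10253487967}{24570}$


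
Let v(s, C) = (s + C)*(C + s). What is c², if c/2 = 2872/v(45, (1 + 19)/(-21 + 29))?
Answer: 527896576/81450625 ≈ 6.4812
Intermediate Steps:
v(s, C) = (C + s)² (v(s, C) = (C + s)*(C + s) = (C + s)²)
c = 22976/9025 (c = 2*(2872/(((1 + 19)/(-21 + 29) + 45)²)) = 2*(2872/((20/8 + 45)²)) = 2*(2872/((20*(⅛) + 45)²)) = 2*(2872/((5/2 + 45)²)) = 2*(2872/((95/2)²)) = 2*(2872/(9025/4)) = 2*(2872*(4/9025)) = 2*(11488/9025) = 22976/9025 ≈ 2.5458)
c² = (22976/9025)² = 527896576/81450625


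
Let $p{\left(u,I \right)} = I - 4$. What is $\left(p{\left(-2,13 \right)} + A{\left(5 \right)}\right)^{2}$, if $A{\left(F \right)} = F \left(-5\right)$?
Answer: $256$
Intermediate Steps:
$p{\left(u,I \right)} = -4 + I$
$A{\left(F \right)} = - 5 F$
$\left(p{\left(-2,13 \right)} + A{\left(5 \right)}\right)^{2} = \left(\left(-4 + 13\right) - 25\right)^{2} = \left(9 - 25\right)^{2} = \left(-16\right)^{2} = 256$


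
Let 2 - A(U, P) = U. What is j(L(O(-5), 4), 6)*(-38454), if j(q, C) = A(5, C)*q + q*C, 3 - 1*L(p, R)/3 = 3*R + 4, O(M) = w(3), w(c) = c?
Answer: 4499118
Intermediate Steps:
A(U, P) = 2 - U
O(M) = 3
L(p, R) = -3 - 9*R (L(p, R) = 9 - 3*(3*R + 4) = 9 - 3*(4 + 3*R) = 9 + (-12 - 9*R) = -3 - 9*R)
j(q, C) = -3*q + C*q (j(q, C) = (2 - 1*5)*q + q*C = (2 - 5)*q + C*q = -3*q + C*q)
j(L(O(-5), 4), 6)*(-38454) = ((-3 - 9*4)*(-3 + 6))*(-38454) = ((-3 - 36)*3)*(-38454) = -39*3*(-38454) = -117*(-38454) = 4499118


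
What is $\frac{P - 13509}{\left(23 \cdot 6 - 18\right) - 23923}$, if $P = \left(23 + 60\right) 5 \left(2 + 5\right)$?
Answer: $\frac{10604}{23803} \approx 0.44549$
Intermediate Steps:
$P = 2905$ ($P = 83 \cdot 5 \cdot 7 = 83 \cdot 35 = 2905$)
$\frac{P - 13509}{\left(23 \cdot 6 - 18\right) - 23923} = \frac{2905 - 13509}{\left(23 \cdot 6 - 18\right) - 23923} = - \frac{10604}{\left(138 - 18\right) - 23923} = - \frac{10604}{120 - 23923} = - \frac{10604}{-23803} = \left(-10604\right) \left(- \frac{1}{23803}\right) = \frac{10604}{23803}$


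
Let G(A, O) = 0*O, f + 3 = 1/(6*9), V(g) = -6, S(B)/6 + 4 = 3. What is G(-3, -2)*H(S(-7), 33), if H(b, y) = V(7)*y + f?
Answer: 0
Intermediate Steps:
S(B) = -6 (S(B) = -24 + 6*3 = -24 + 18 = -6)
f = -161/54 (f = -3 + 1/(6*9) = -3 + 1/54 = -161/54 ≈ -2.9815)
G(A, O) = 0
H(b, y) = -161/54 - 6*y (H(b, y) = -6*y - 161/54 = -161/54 - 6*y)
G(-3, -2)*H(S(-7), 33) = 0*(-161/54 - 6*33) = 0*(-161/54 - 198) = 0*(-10853/54) = 0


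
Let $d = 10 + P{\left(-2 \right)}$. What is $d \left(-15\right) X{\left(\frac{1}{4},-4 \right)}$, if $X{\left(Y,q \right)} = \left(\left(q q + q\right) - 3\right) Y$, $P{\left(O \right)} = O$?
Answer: $-270$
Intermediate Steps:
$d = 8$ ($d = 10 - 2 = 8$)
$X{\left(Y,q \right)} = Y \left(-3 + q + q^{2}\right)$ ($X{\left(Y,q \right)} = \left(\left(q^{2} + q\right) - 3\right) Y = \left(\left(q + q^{2}\right) - 3\right) Y = \left(-3 + q + q^{2}\right) Y = Y \left(-3 + q + q^{2}\right)$)
$d \left(-15\right) X{\left(\frac{1}{4},-4 \right)} = 8 \left(-15\right) \frac{-3 - 4 + \left(-4\right)^{2}}{4} = - 120 \frac{-3 - 4 + 16}{4} = - 120 \cdot \frac{1}{4} \cdot 9 = \left(-120\right) \frac{9}{4} = -270$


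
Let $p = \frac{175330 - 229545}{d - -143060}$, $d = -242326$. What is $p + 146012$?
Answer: $\frac{14494081407}{99266} \approx 1.4601 \cdot 10^{5}$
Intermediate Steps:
$p = \frac{54215}{99266}$ ($p = \frac{175330 - 229545}{-242326 - -143060} = - \frac{54215}{-242326 + 143060} = - \frac{54215}{-99266} = \left(-54215\right) \left(- \frac{1}{99266}\right) = \frac{54215}{99266} \approx 0.54616$)
$p + 146012 = \frac{54215}{99266} + 146012 = \frac{14494081407}{99266}$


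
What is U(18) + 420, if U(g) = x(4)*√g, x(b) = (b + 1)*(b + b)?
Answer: 420 + 120*√2 ≈ 589.71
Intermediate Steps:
x(b) = 2*b*(1 + b) (x(b) = (1 + b)*(2*b) = 2*b*(1 + b))
U(g) = 40*√g (U(g) = (2*4*(1 + 4))*√g = (2*4*5)*√g = 40*√g)
U(18) + 420 = 40*√18 + 420 = 40*(3*√2) + 420 = 120*√2 + 420 = 420 + 120*√2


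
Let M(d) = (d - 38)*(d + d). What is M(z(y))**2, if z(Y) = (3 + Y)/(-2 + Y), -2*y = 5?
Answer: 470596/6561 ≈ 71.726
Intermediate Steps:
y = -5/2 (y = -1/2*5 = -5/2 ≈ -2.5000)
z(Y) = (3 + Y)/(-2 + Y)
M(d) = 2*d*(-38 + d) (M(d) = (-38 + d)*(2*d) = 2*d*(-38 + d))
M(z(y))**2 = (2*((3 - 5/2)/(-2 - 5/2))*(-38 + (3 - 5/2)/(-2 - 5/2)))**2 = (2*((1/2)/(-9/2))*(-38 + (1/2)/(-9/2)))**2 = (2*(-2/9*1/2)*(-38 - 2/9*1/2))**2 = (2*(-1/9)*(-38 - 1/9))**2 = (2*(-1/9)*(-343/9))**2 = (686/81)**2 = 470596/6561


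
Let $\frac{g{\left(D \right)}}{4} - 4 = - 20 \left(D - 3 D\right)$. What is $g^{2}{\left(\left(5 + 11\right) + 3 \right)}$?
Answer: $9339136$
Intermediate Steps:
$g{\left(D \right)} = 16 + 160 D$ ($g{\left(D \right)} = 16 + 4 \left(- 20 \left(D - 3 D\right)\right) = 16 + 4 \left(- 20 \left(- 2 D\right)\right) = 16 + 4 \cdot 40 D = 16 + 160 D$)
$g^{2}{\left(\left(5 + 11\right) + 3 \right)} = \left(16 + 160 \left(\left(5 + 11\right) + 3\right)\right)^{2} = \left(16 + 160 \left(16 + 3\right)\right)^{2} = \left(16 + 160 \cdot 19\right)^{2} = \left(16 + 3040\right)^{2} = 3056^{2} = 9339136$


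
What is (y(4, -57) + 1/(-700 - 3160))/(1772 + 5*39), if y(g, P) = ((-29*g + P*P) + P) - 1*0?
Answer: 11873359/7592620 ≈ 1.5638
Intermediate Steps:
y(g, P) = P + P² - 29*g (y(g, P) = ((-29*g + P²) + P) + 0 = ((P² - 29*g) + P) + 0 = (P + P² - 29*g) + 0 = P + P² - 29*g)
(y(4, -57) + 1/(-700 - 3160))/(1772 + 5*39) = ((-57 + (-57)² - 29*4) + 1/(-700 - 3160))/(1772 + 5*39) = ((-57 + 3249 - 116) + 1/(-3860))/(1772 + 195) = (3076 - 1/3860)/1967 = (11873359/3860)*(1/1967) = 11873359/7592620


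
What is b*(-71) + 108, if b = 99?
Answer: -6921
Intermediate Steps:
b*(-71) + 108 = 99*(-71) + 108 = -7029 + 108 = -6921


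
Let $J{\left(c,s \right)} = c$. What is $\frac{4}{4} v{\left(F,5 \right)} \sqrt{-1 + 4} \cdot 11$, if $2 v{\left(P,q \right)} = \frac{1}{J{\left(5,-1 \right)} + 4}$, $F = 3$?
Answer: $\frac{11 \sqrt{3}}{18} \approx 1.0585$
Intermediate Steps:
$v{\left(P,q \right)} = \frac{1}{18}$ ($v{\left(P,q \right)} = \frac{1}{2 \left(5 + 4\right)} = \frac{1}{2 \cdot 9} = \frac{1}{2} \cdot \frac{1}{9} = \frac{1}{18}$)
$\frac{4}{4} v{\left(F,5 \right)} \sqrt{-1 + 4} \cdot 11 = \frac{4}{4} \cdot \frac{1}{18} \sqrt{-1 + 4} \cdot 11 = 4 \cdot \frac{1}{4} \cdot \frac{1}{18} \sqrt{3} \cdot 11 = 1 \cdot \frac{1}{18} \sqrt{3} \cdot 11 = \frac{\sqrt{3}}{18} \cdot 11 = \frac{11 \sqrt{3}}{18}$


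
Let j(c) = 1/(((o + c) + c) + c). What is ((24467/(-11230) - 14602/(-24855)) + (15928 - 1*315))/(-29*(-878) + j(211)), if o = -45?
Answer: 17081330124530/27859424033827 ≈ 0.61313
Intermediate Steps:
j(c) = 1/(-45 + 3*c) (j(c) = 1/(((-45 + c) + c) + c) = 1/((-45 + 2*c) + c) = 1/(-45 + 3*c))
((24467/(-11230) - 14602/(-24855)) + (15928 - 1*315))/(-29*(-878) + j(211)) = ((24467/(-11230) - 14602/(-24855)) + (15928 - 1*315))/(-29*(-878) + 1/(3*(-15 + 211))) = ((24467*(-1/11230) - 14602*(-1/24855)) + (15928 - 315))/(25462 + (1/3)/196) = ((-24467/11230 + 14602/24855) + 15613)/(25462 + (1/3)*(1/196)) = (-17765873/11164866 + 15613)/(25462 + 1/588) = 174299286985/(11164866*(14971657/588)) = (174299286985/11164866)*(588/14971657) = 17081330124530/27859424033827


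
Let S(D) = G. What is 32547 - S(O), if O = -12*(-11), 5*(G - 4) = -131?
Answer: 162846/5 ≈ 32569.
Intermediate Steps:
G = -111/5 (G = 4 + (⅕)*(-131) = 4 - 131/5 = -111/5 ≈ -22.200)
O = 132
S(D) = -111/5
32547 - S(O) = 32547 - 1*(-111/5) = 32547 + 111/5 = 162846/5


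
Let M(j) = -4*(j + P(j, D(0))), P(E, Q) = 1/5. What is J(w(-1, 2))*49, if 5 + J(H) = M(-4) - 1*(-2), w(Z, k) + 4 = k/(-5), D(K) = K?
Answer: 2989/5 ≈ 597.80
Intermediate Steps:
P(E, Q) = ⅕
w(Z, k) = -4 - k/5 (w(Z, k) = -4 + k/(-5) = -4 + k*(-⅕) = -4 - k/5)
M(j) = -⅘ - 4*j (M(j) = -4*(j + ⅕) = -4*(⅕ + j) = -⅘ - 4*j)
J(H) = 61/5 (J(H) = -5 + ((-⅘ - 4*(-4)) - 1*(-2)) = -5 + ((-⅘ + 16) + 2) = -5 + (76/5 + 2) = -5 + 86/5 = 61/5)
J(w(-1, 2))*49 = (61/5)*49 = 2989/5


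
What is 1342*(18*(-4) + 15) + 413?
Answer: -76081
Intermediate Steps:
1342*(18*(-4) + 15) + 413 = 1342*(-72 + 15) + 413 = 1342*(-57) + 413 = -76494 + 413 = -76081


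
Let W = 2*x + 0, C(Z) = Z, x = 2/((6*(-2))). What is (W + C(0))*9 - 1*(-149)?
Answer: 146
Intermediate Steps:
x = -⅙ (x = 2/(-12) = 2*(-1/12) = -⅙ ≈ -0.16667)
W = -⅓ (W = 2*(-⅙) + 0 = -⅓ + 0 = -⅓ ≈ -0.33333)
(W + C(0))*9 - 1*(-149) = (-⅓ + 0)*9 - 1*(-149) = -⅓*9 + 149 = -3 + 149 = 146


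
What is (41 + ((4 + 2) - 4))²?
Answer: 1849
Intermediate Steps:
(41 + ((4 + 2) - 4))² = (41 + (6 - 4))² = (41 + 2)² = 43² = 1849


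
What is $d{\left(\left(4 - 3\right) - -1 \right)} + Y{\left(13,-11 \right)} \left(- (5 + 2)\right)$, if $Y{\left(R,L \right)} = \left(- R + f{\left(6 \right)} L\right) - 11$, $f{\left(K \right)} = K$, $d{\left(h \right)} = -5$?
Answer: $625$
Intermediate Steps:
$Y{\left(R,L \right)} = -11 - R + 6 L$ ($Y{\left(R,L \right)} = \left(- R + 6 L\right) - 11 = -11 - R + 6 L$)
$d{\left(\left(4 - 3\right) - -1 \right)} + Y{\left(13,-11 \right)} \left(- (5 + 2)\right) = -5 + \left(-11 - 13 + 6 \left(-11\right)\right) \left(- (5 + 2)\right) = -5 + \left(-11 - 13 - 66\right) \left(\left(-1\right) 7\right) = -5 - -630 = -5 + 630 = 625$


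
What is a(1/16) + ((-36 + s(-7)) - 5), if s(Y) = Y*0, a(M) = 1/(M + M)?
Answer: -33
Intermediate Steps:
a(M) = 1/(2*M)
s(Y) = 0
a(1/16) + ((-36 + s(-7)) - 5) = 1/(2*(1/16)) + ((-36 + 0) - 5) = 1/(2*(1/16)) + (-36 - 5) = (1/2)*16 - 41 = 8 - 41 = -33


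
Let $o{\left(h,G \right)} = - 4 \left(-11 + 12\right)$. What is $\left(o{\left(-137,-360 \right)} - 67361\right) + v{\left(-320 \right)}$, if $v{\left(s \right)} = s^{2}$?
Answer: $35035$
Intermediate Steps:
$o{\left(h,G \right)} = -4$ ($o{\left(h,G \right)} = \left(-4\right) 1 = -4$)
$\left(o{\left(-137,-360 \right)} - 67361\right) + v{\left(-320 \right)} = \left(-4 - 67361\right) + \left(-320\right)^{2} = -67365 + 102400 = 35035$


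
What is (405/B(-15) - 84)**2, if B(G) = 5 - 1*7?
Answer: 328329/4 ≈ 82082.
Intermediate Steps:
B(G) = -2 (B(G) = 5 - 7 = -2)
(405/B(-15) - 84)**2 = (405/(-2) - 84)**2 = (405*(-1/2) - 84)**2 = (-405/2 - 84)**2 = (-573/2)**2 = 328329/4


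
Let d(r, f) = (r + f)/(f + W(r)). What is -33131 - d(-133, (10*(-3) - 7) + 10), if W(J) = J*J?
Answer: -292579781/8831 ≈ -33131.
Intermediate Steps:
W(J) = J²
d(r, f) = (f + r)/(f + r²) (d(r, f) = (r + f)/(f + r²) = (f + r)/(f + r²))
-33131 - d(-133, (10*(-3) - 7) + 10) = -33131 - (((10*(-3) - 7) + 10) - 133)/(((10*(-3) - 7) + 10) + (-133)²) = -33131 - (((-30 - 7) + 10) - 133)/(((-30 - 7) + 10) + 17689) = -33131 - ((-37 + 10) - 133)/((-37 + 10) + 17689) = -33131 - (-27 - 133)/(-27 + 17689) = -33131 - (-160)/17662 = -33131 - 1*(-80/8831) = -33131 + 80/8831 = -292579781/8831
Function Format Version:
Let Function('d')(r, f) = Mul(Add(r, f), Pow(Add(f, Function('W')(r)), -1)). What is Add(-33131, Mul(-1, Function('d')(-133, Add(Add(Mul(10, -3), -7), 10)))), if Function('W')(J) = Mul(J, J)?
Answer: Rational(-292579781, 8831) ≈ -33131.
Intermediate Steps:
Function('W')(J) = Pow(J, 2)
Function('d')(r, f) = Mul(Pow(Add(f, Pow(r, 2)), -1), Add(f, r)) (Function('d')(r, f) = Mul(Add(r, f), Pow(Add(f, Pow(r, 2)), -1)) = Mul(Add(f, r), Pow(Add(f, Pow(r, 2)), -1)) = Mul(Pow(Add(f, Pow(r, 2)), -1), Add(f, r)))
Add(-33131, Mul(-1, Function('d')(-133, Add(Add(Mul(10, -3), -7), 10)))) = Add(-33131, Mul(-1, Mul(Pow(Add(Add(Add(Mul(10, -3), -7), 10), Pow(-133, 2)), -1), Add(Add(Add(Mul(10, -3), -7), 10), -133)))) = Add(-33131, Mul(-1, Mul(Pow(Add(Add(Add(-30, -7), 10), 17689), -1), Add(Add(Add(-30, -7), 10), -133)))) = Add(-33131, Mul(-1, Mul(Pow(Add(Add(-37, 10), 17689), -1), Add(Add(-37, 10), -133)))) = Add(-33131, Mul(-1, Mul(Pow(Add(-27, 17689), -1), Add(-27, -133)))) = Add(-33131, Mul(-1, Mul(Pow(17662, -1), -160))) = Add(-33131, Mul(-1, Mul(Rational(1, 17662), -160))) = Add(-33131, Mul(-1, Rational(-80, 8831))) = Add(-33131, Rational(80, 8831)) = Rational(-292579781, 8831)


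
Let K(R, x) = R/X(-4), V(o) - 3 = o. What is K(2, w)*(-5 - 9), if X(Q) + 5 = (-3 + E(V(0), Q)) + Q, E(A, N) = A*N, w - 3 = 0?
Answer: 7/6 ≈ 1.1667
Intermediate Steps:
V(o) = 3 + o
w = 3 (w = 3 + 0 = 3)
X(Q) = -8 + 4*Q (X(Q) = -5 + ((-3 + (3 + 0)*Q) + Q) = -5 + ((-3 + 3*Q) + Q) = -5 + (-3 + 4*Q) = -8 + 4*Q)
K(R, x) = -R/24 (K(R, x) = R/(-8 + 4*(-4)) = R/(-8 - 16) = R/(-24) = R*(-1/24) = -R/24)
K(2, w)*(-5 - 9) = (-1/24*2)*(-5 - 9) = -1/12*(-14) = 7/6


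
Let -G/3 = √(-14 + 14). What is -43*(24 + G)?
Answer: -1032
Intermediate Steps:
G = 0 (G = -3*√(-14 + 14) = -3*√0 = -3*0 = 0)
-43*(24 + G) = -43*(24 + 0) = -43*24 = -1032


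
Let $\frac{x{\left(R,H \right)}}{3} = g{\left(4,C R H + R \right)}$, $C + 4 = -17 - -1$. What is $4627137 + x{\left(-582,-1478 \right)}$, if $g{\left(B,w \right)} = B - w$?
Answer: $56240655$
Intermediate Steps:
$C = -20$ ($C = -4 - 16 = -20$)
$x{\left(R,H \right)} = 12 - 3 R + 60 H R$ ($x{\left(R,H \right)} = 3 \left(4 - \left(- 20 R H + R\right)\right) = 3 \left(4 - \left(- 20 H R + R\right)\right) = 3 \left(4 - \left(R - 20 H R\right)\right) = 3 \left(4 + \left(- R + 20 H R\right)\right) = 3 \left(4 - R + 20 H R\right) = 12 - 3 R + 60 H R$)
$4627137 + x{\left(-582,-1478 \right)} = 4627137 + \left(12 + 3 \left(-582\right) \left(-1 + 20 \left(-1478\right)\right)\right) = 4627137 + \left(12 + 3 \left(-582\right) \left(-1 - 29560\right)\right) = 4627137 + \left(12 + 3 \left(-582\right) \left(-29561\right)\right) = 4627137 + \left(12 + 51613506\right) = 4627137 + 51613518 = 56240655$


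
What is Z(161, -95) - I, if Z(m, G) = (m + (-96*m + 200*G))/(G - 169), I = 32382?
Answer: -8514553/264 ≈ -32252.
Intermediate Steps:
Z(m, G) = (-95*m + 200*G)/(-169 + G)
Z(161, -95) - I = 5*(-19*161 + 40*(-95))/(-169 - 95) - 1*32382 = 5*(-3059 - 3800)/(-264) - 32382 = 5*(-1/264)*(-6859) - 32382 = 34295/264 - 32382 = -8514553/264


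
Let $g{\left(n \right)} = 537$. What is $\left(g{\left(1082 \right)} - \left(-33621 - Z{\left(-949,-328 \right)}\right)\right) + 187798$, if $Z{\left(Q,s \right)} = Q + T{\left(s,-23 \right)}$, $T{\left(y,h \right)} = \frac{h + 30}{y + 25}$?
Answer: $\frac{66965114}{303} \approx 2.2101 \cdot 10^{5}$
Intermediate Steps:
$T{\left(y,h \right)} = \frac{30 + h}{25 + y}$
$Z{\left(Q,s \right)} = Q + \frac{7}{25 + s}$ ($Z{\left(Q,s \right)} = Q + \frac{30 - 23}{25 + s} = Q + \frac{1}{25 + s} 7 = Q + \frac{7}{25 + s}$)
$\left(g{\left(1082 \right)} - \left(-33621 - Z{\left(-949,-328 \right)}\right)\right) + 187798 = \left(537 - \left(-33621 - \frac{7 - 949 \left(25 - 328\right)}{25 - 328}\right)\right) + 187798 = \left(537 - \left(-33621 - \frac{7 - -287547}{-303}\right)\right) + 187798 = \left(537 - \left(-33621 + \frac{7 + 287547}{303}\right)\right) + 187798 = \left(537 + \left(\left(681343 - \frac{287554}{303}\right) - 647722\right)\right) + 187798 = \left(537 + \left(\frac{206159375}{303} - 647722\right)\right) + 187798 = \left(537 + \frac{9899609}{303}\right) + 187798 = \frac{10062320}{303} + 187798 = \frac{66965114}{303}$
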